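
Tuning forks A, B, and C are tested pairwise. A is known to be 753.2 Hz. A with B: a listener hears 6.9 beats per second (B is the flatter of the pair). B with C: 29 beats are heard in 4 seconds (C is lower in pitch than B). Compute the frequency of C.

739.05 Hz

B is below A, so f_B = 753.2 − 6.9 = 746.3 Hz.
B–C: Beat frequency = 29/4 = 7.25 Hz.
C is below B, so f_C = 746.3 − 7.25 = 739.05 Hz.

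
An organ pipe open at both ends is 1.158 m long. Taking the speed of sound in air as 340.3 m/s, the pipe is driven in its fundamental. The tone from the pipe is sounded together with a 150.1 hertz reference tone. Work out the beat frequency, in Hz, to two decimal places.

Open pipe: f_n = n·v/(2L) = 1·340.3/(2·1.158) = 146.9344 Hz.
f_beat = |146.9344 − 150.1| = 3.17 Hz.

3.17 Hz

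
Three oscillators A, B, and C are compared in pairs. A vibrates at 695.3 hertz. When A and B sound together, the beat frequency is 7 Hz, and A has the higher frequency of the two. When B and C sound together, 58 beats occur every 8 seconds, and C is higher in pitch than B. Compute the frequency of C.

695.55 Hz

B is below A, so f_B = 695.3 − 7 = 688.3 Hz.
B–C: Beat frequency = 58/8 = 7.25 Hz.
C is above B, so f_C = 688.3 + 7.25 = 695.55 Hz.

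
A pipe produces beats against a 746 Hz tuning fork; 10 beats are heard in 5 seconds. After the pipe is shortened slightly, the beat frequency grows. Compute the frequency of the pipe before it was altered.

Beat frequency = 10/5 = 2 Hz.
|f − 746| = 2, so the pipe was at either 744 Hz or 748 Hz.
A shorter pipe has a higher fundamental; the adjustment raises the pipe's frequency.
The beat rate rose, so the adjustment moved the pipe further from 746 Hz — it was already above the reference.

748 Hz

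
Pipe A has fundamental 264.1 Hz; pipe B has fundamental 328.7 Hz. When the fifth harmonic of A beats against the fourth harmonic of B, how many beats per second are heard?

5.7 Hz

Fifth harmonic of the first: 5·264.1 = 1320.5 Hz.
Fourth harmonic of the second: 4·328.7 = 1314.8 Hz.
f_beat = |1320.5 − 1314.8| = 5.7 Hz.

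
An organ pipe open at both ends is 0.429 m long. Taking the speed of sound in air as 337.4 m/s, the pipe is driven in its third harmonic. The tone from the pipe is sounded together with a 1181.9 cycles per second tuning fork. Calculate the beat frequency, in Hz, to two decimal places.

2.18 Hz

Open pipe: f_n = n·v/(2L) = 3·337.4/(2·0.429) = 1179.7203 Hz.
f_beat = |1179.7203 − 1181.9| = 2.18 Hz.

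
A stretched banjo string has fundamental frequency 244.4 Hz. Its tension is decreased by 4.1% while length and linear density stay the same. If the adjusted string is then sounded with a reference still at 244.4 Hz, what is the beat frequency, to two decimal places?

For a string, f ∝ √T, so the new frequency is 244.4·√0.959 = 239.3374 Hz.
f_beat = |239.3374 − 244.4| = 5.06 Hz.

5.06 Hz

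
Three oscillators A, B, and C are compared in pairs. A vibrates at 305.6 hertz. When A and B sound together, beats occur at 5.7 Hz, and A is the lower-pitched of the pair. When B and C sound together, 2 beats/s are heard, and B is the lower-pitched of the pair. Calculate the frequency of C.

313.3 Hz

B is above A, so f_B = 305.6 + 5.7 = 311.3 Hz.
C is above B, so f_C = 311.3 + 2 = 313.3 Hz.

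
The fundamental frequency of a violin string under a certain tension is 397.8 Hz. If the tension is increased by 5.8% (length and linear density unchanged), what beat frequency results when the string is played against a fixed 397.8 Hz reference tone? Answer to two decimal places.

11.37 Hz

For a string, f ∝ √T, so the new frequency is 397.8·√1.058 = 409.1736 Hz.
f_beat = |409.1736 − 397.8| = 11.37 Hz.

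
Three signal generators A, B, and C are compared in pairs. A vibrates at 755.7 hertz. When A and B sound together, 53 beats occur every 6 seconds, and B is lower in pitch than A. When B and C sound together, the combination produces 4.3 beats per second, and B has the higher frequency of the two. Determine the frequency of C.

A–B: Beat frequency = 53/6 = 8.8333 Hz.
B is below A, so f_B = 755.7 − 8.8333 = 746.8667 Hz.
C is below B, so f_C = 746.8667 − 4.3 = 742.5667 Hz.

742.5667 Hz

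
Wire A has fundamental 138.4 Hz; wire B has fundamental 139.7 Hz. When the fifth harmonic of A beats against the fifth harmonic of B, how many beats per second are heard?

Fifth harmonic of the first: 5·138.4 = 692.0 Hz.
Fifth harmonic of the second: 5·139.7 = 698.5 Hz.
f_beat = |692.0 − 698.5| = 6.5 Hz.

6.5 Hz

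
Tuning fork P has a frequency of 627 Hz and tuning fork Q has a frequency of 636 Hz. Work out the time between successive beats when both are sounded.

0.111 s

f_beat = |627 − 636| = 9 Hz.
Beat period T = 1 / f_beat = 1 / 9 s.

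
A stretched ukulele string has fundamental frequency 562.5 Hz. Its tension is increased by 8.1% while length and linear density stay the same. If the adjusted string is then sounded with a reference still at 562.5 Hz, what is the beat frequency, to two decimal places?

22.34 Hz

For a string, f ∝ √T, so the new frequency is 562.5·√1.081 = 584.8377 Hz.
f_beat = |584.8377 − 562.5| = 22.34 Hz.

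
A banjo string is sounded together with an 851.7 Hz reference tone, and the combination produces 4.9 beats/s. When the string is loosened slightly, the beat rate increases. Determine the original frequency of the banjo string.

|f − 851.7| = 4.9, so the banjo string was at either 846.8 Hz or 856.6 Hz.
Reducing tension lowers a string's frequency; the adjustment lowers the banjo string's frequency.
The beat rate rose, so the adjustment moved the banjo string further from 851.7 Hz — it was already below the reference.

846.8 Hz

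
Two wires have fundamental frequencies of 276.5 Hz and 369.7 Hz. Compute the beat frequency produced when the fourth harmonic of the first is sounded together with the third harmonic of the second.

3.1 Hz

Fourth harmonic of the first: 4·276.5 = 1106.0 Hz.
Third harmonic of the second: 3·369.7 = 1109.1 Hz.
f_beat = |1106.0 − 1109.1| = 3.1 Hz.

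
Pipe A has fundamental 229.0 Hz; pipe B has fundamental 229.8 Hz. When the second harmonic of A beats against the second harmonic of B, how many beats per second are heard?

1.6 Hz

Second harmonic of the first: 2·229.0 = 458.0 Hz.
Second harmonic of the second: 2·229.8 = 459.6 Hz.
f_beat = |458.0 − 459.6| = 1.6 Hz.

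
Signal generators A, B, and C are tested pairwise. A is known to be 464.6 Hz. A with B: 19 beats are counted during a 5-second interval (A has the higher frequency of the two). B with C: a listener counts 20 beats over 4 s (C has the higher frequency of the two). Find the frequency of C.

A–B: Beat frequency = 19/5 = 3.8 Hz.
B is below A, so f_B = 464.6 − 3.8 = 460.8 Hz.
B–C: Beat frequency = 20/4 = 5 Hz.
C is above B, so f_C = 460.8 + 5 = 465.8 Hz.

465.8 Hz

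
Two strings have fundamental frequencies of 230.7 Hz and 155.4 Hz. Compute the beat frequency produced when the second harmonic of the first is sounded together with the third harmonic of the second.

Second harmonic of the first: 2·230.7 = 461.4 Hz.
Third harmonic of the second: 3·155.4 = 466.2 Hz.
f_beat = |461.4 − 466.2| = 4.8 Hz.

4.8 Hz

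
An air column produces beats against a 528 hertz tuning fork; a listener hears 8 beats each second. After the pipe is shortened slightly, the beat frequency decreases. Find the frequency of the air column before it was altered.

|f − 528| = 8, so the air column was at either 520 Hz or 536 Hz.
A shorter pipe has a higher fundamental; the adjustment raises the air column's frequency.
The beat rate fell, so the adjustment moved the air column toward 528 Hz — it must have started below the reference.

520 Hz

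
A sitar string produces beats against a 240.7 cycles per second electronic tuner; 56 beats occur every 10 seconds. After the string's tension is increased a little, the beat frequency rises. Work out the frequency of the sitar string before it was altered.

Beat frequency = 56/10 = 5.6 Hz.
|f − 240.7| = 5.6, so the sitar string was at either 235.1 Hz or 246.3 Hz.
Higher tension means higher frequency; the adjustment raises the sitar string's frequency.
The beat rate rose, so the adjustment moved the sitar string further from 240.7 Hz — it was already above the reference.

246.3 Hz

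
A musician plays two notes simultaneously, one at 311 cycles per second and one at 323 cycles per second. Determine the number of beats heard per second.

The beat frequency equals the magnitude of the frequency difference.
|311 − 323| = 12 Hz.

12 Hz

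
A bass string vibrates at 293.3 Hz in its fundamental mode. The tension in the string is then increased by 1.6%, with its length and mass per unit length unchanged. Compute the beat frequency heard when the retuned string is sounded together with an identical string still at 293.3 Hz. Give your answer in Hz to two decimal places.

For a string, f ∝ √T, so the new frequency is 293.3·√1.016 = 295.6371 Hz.
f_beat = |295.6371 − 293.3| = 2.34 Hz.

2.34 Hz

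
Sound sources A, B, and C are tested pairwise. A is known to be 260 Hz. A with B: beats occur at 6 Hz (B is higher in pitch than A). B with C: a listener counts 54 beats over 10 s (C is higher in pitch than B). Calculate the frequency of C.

271.4 Hz

B is above A, so f_B = 260 + 6 = 266 Hz.
B–C: Beat frequency = 54/10 = 5.4 Hz.
C is above B, so f_C = 266 + 5.4 = 271.4 Hz.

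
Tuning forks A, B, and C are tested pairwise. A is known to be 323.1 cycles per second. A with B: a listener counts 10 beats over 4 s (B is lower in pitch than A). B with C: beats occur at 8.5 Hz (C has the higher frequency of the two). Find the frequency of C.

329.1 Hz

A–B: Beat frequency = 10/4 = 2.5 Hz.
B is below A, so f_B = 323.1 − 2.5 = 320.6 Hz.
C is above B, so f_C = 320.6 + 8.5 = 329.1 Hz.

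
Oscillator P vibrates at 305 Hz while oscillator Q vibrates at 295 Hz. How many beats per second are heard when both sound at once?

10 Hz

f_beat = |f₁ − f₂|.
|305 − 295| = 10 Hz.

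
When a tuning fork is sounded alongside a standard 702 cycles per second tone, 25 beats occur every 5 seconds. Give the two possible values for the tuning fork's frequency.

Beat frequency = 25/5 = 5 Hz.
|f − 702| = 5, so f = 702 ± 5.

697 Hz or 707 Hz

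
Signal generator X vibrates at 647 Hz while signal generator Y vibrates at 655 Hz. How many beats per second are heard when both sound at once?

The beat frequency equals the magnitude of the frequency difference.
|647 − 655| = 8 Hz.

8 Hz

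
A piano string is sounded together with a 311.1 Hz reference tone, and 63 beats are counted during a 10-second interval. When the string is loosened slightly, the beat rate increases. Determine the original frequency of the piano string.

304.8 Hz

Beat frequency = 63/10 = 6.3 Hz.
|f − 311.1| = 6.3, so the piano string was at either 304.8 Hz or 317.4 Hz.
Reducing tension lowers a string's frequency; the adjustment lowers the piano string's frequency.
The beat rate rose, so the adjustment moved the piano string further from 311.1 Hz — it was already below the reference.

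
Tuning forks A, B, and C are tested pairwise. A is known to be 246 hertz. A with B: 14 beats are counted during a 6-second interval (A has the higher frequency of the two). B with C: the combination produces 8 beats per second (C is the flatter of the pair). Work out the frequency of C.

A–B: Beat frequency = 14/6 = 2.3333 Hz.
B is below A, so f_B = 246 − 2.3333 = 243.6667 Hz.
C is below B, so f_C = 243.6667 − 8 = 235.6667 Hz.

235.6667 Hz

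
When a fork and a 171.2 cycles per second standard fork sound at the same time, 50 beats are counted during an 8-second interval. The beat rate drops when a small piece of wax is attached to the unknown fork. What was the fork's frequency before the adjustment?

Beat frequency = 50/8 = 6.25 Hz.
|f − 171.2| = 6.25, so the fork was at either 164.95 Hz or 177.45 Hz.
Loading a fork with wax lowers its frequency; the adjustment lowers the fork's frequency.
The beat rate fell, so the adjustment moved the fork toward 171.2 Hz — it must have started above the reference.

177.45 Hz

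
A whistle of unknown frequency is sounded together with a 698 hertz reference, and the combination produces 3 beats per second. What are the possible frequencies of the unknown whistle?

|f − 698| = 3, so f = 698 ± 3.

695 Hz or 701 Hz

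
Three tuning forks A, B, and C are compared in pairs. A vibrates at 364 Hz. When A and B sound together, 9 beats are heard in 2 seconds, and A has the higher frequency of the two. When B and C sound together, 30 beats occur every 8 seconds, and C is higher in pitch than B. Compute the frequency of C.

363.25 Hz

A–B: Beat frequency = 9/2 = 4.5 Hz.
B is below A, so f_B = 364 − 4.5 = 359.5 Hz.
B–C: Beat frequency = 30/8 = 3.75 Hz.
C is above B, so f_C = 359.5 + 3.75 = 363.25 Hz.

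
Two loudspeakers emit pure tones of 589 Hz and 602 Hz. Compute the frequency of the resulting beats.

13 Hz

The beat frequency equals the magnitude of the frequency difference.
|589 − 602| = 13 Hz.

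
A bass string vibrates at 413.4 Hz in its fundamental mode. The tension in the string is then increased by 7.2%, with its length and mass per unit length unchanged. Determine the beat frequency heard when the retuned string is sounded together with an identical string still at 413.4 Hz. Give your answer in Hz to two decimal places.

For a string, f ∝ √T, so the new frequency is 413.4·√1.072 = 428.0237 Hz.
f_beat = |428.0237 − 413.4| = 14.62 Hz.

14.62 Hz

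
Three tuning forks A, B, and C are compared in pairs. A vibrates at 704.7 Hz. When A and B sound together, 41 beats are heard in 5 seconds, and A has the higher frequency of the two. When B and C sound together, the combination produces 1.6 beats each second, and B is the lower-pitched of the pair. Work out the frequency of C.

A–B: Beat frequency = 41/5 = 8.2 Hz.
B is below A, so f_B = 704.7 − 8.2 = 696.5 Hz.
C is above B, so f_C = 696.5 + 1.6 = 698.1 Hz.

698.1 Hz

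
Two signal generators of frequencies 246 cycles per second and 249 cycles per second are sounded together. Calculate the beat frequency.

The beat frequency equals the magnitude of the frequency difference.
|246 − 249| = 3 Hz.

3 Hz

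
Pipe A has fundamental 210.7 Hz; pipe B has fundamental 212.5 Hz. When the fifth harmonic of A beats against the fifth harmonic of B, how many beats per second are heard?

Fifth harmonic of the first: 5·210.7 = 1053.5 Hz.
Fifth harmonic of the second: 5·212.5 = 1062.5 Hz.
f_beat = |1053.5 − 1062.5| = 9.0 Hz.

9.0 Hz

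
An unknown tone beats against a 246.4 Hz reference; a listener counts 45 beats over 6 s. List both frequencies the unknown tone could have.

Beat frequency = 45/6 = 7.5 Hz.
|f − 246.4| = 7.5, so f = 246.4 ± 7.5.

238.9 Hz or 253.9 Hz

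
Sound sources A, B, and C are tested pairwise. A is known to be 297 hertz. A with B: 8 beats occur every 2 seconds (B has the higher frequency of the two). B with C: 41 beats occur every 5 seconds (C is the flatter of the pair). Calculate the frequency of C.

292.8 Hz

A–B: Beat frequency = 8/2 = 4 Hz.
B is above A, so f_B = 297 + 4 = 301 Hz.
B–C: Beat frequency = 41/5 = 8.2 Hz.
C is below B, so f_C = 301 − 8.2 = 292.8 Hz.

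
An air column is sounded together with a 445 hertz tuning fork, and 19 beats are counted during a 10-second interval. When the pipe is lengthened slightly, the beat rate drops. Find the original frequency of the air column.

446.9 Hz

Beat frequency = 19/10 = 1.9 Hz.
|f − 445| = 1.9, so the air column was at either 443.1 Hz or 446.9 Hz.
A longer pipe has a lower fundamental; the adjustment lowers the air column's frequency.
The beat rate fell, so the adjustment moved the air column toward 445 Hz — it must have started above the reference.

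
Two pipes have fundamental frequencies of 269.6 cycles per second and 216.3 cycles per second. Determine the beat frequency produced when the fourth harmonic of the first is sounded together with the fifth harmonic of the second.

3.1 Hz

Fourth harmonic of the first: 4·269.6 = 1078.4 Hz.
Fifth harmonic of the second: 5·216.3 = 1081.5 Hz.
f_beat = |1078.4 − 1081.5| = 3.1 Hz.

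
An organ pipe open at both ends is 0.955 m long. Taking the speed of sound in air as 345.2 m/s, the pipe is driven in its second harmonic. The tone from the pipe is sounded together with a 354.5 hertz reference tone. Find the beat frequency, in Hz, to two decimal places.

6.97 Hz

Open pipe: f_n = n·v/(2L) = 2·345.2/(2·0.955) = 361.4660 Hz.
f_beat = |361.4660 − 354.5| = 6.97 Hz.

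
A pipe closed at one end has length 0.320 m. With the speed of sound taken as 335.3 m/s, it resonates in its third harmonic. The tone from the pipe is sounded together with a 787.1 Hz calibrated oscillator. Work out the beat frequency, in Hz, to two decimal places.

Closed pipe (odd harmonics): f_n = n·v/(4L) = 3·335.3/(4·0.320) = 785.8594 Hz.
f_beat = |785.8594 − 787.1| = 1.24 Hz.

1.24 Hz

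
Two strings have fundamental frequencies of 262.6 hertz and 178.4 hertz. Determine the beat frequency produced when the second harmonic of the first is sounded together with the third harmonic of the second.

10.0 Hz

Second harmonic of the first: 2·262.6 = 525.2 Hz.
Third harmonic of the second: 3·178.4 = 535.2 Hz.
f_beat = |525.2 − 535.2| = 10.0 Hz.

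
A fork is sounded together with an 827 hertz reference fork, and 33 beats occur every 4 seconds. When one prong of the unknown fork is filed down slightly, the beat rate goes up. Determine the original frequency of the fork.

835.25 Hz

Beat frequency = 33/4 = 8.25 Hz.
|f − 827| = 8.25, so the fork was at either 818.75 Hz or 835.25 Hz.
Filing a prong removes mass and raises the fork's frequency; the adjustment raises the fork's frequency.
The beat rate rose, so the adjustment moved the fork further from 827 Hz — it was already above the reference.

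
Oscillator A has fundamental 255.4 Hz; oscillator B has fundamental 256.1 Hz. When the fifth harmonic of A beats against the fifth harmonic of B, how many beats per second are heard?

3.5 Hz

Fifth harmonic of the first: 5·255.4 = 1277.0 Hz.
Fifth harmonic of the second: 5·256.1 = 1280.5 Hz.
f_beat = |1277.0 − 1280.5| = 3.5 Hz.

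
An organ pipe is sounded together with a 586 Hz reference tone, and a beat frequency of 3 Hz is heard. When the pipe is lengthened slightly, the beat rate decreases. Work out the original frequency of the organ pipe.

|f − 586| = 3, so the organ pipe was at either 583 Hz or 589 Hz.
A longer pipe has a lower fundamental; the adjustment lowers the organ pipe's frequency.
The beat rate fell, so the adjustment moved the organ pipe toward 586 Hz — it must have started above the reference.

589 Hz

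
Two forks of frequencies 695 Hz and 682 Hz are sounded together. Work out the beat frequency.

Beats arise from superposition of two nearby frequencies; the beat rate is |f₁ − f₂|.
|695 − 682| = 13 Hz.

13 Hz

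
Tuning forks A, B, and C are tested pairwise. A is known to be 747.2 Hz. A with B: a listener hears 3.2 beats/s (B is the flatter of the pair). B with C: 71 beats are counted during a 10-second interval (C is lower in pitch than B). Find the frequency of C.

B is below A, so f_B = 747.2 − 3.2 = 744 Hz.
B–C: Beat frequency = 71/10 = 7.1 Hz.
C is below B, so f_C = 744 − 7.1 = 736.9 Hz.

736.9 Hz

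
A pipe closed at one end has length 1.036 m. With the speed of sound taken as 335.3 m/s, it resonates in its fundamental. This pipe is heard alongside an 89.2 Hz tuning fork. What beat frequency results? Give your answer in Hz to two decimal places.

Closed pipe (odd harmonics): f_n = n·v/(4L) = 1·335.3/(4·1.036) = 80.9122 Hz.
f_beat = |80.9122 − 89.2| = 8.29 Hz.

8.29 Hz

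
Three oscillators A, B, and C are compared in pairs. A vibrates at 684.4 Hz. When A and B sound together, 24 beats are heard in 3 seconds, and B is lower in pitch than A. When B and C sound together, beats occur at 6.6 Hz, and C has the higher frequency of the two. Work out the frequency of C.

683 Hz

A–B: Beat frequency = 24/3 = 8 Hz.
B is below A, so f_B = 684.4 − 8 = 676.4 Hz.
C is above B, so f_C = 676.4 + 6.6 = 683 Hz.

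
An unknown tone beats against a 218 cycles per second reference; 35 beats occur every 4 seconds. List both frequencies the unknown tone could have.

Beat frequency = 35/4 = 8.75 Hz.
|f − 218| = 8.75, so f = 218 ± 8.75.

209.25 Hz or 226.75 Hz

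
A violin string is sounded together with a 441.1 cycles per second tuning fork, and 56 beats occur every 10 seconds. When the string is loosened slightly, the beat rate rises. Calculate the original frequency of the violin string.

Beat frequency = 56/10 = 5.6 Hz.
|f − 441.1| = 5.6, so the violin string was at either 435.5 Hz or 446.7 Hz.
Reducing tension lowers a string's frequency; the adjustment lowers the violin string's frequency.
The beat rate rose, so the adjustment moved the violin string further from 441.1 Hz — it was already below the reference.

435.5 Hz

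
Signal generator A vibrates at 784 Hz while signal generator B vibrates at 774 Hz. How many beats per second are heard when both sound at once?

10 Hz

f_beat = |f₁ − f₂|.
|784 − 774| = 10 Hz.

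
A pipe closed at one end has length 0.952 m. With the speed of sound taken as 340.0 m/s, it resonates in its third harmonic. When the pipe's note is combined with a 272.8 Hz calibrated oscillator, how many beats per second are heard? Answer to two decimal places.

4.94 Hz

Closed pipe (odd harmonics): f_n = n·v/(4L) = 3·340.0/(4·0.952) = 267.8571 Hz.
f_beat = |267.8571 − 272.8| = 4.94 Hz.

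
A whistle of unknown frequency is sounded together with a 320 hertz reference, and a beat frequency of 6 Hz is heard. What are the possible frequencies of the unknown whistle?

|f − 320| = 6, so f = 320 ± 6.

314 Hz or 326 Hz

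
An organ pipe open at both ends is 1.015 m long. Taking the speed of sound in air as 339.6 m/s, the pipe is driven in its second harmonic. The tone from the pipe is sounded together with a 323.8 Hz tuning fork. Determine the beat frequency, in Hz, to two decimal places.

10.78 Hz

Open pipe: f_n = n·v/(2L) = 2·339.6/(2·1.015) = 334.5813 Hz.
f_beat = |334.5813 − 323.8| = 10.78 Hz.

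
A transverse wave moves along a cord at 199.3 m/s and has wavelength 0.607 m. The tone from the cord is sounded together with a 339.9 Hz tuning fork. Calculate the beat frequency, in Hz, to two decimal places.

Source frequency f = v/λ = 199.3/0.607 = 328.3361 Hz.
f_beat = |328.3361 − 339.9| = 11.56 Hz.

11.56 Hz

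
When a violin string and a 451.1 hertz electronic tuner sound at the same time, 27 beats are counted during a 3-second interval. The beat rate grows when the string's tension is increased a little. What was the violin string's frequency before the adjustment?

460.1 Hz

Beat frequency = 27/3 = 9 Hz.
|f − 451.1| = 9, so the violin string was at either 442.1 Hz or 460.1 Hz.
Higher tension means higher frequency; the adjustment raises the violin string's frequency.
The beat rate rose, so the adjustment moved the violin string further from 451.1 Hz — it was already above the reference.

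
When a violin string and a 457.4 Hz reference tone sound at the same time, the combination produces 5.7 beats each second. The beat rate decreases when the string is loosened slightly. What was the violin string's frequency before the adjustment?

|f − 457.4| = 5.7, so the violin string was at either 451.7 Hz or 463.1 Hz.
Reducing tension lowers a string's frequency; the adjustment lowers the violin string's frequency.
The beat rate fell, so the adjustment moved the violin string toward 457.4 Hz — it must have started above the reference.

463.1 Hz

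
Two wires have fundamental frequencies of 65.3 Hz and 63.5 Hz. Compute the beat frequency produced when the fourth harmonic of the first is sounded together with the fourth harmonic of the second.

Fourth harmonic of the first: 4·65.3 = 261.2 Hz.
Fourth harmonic of the second: 4·63.5 = 254.0 Hz.
f_beat = |261.2 − 254.0| = 7.2 Hz.

7.2 Hz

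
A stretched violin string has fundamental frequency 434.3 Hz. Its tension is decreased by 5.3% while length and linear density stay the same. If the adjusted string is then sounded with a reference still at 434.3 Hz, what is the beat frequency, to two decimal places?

11.67 Hz

For a string, f ∝ √T, so the new frequency is 434.3·√0.947 = 422.6344 Hz.
f_beat = |422.6344 − 434.3| = 11.67 Hz.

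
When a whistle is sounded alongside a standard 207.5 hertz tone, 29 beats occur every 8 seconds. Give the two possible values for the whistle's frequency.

Beat frequency = 29/8 = 3.625 Hz.
|f − 207.5| = 3.625, so f = 207.5 ± 3.625.

203.875 Hz or 211.125 Hz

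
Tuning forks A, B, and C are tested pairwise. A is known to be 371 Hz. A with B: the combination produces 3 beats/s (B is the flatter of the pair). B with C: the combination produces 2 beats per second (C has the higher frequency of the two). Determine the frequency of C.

370 Hz

B is below A, so f_B = 371 − 3 = 368 Hz.
C is above B, so f_C = 368 + 2 = 370 Hz.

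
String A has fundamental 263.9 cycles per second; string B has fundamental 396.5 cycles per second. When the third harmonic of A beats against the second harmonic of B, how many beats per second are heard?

Third harmonic of the first: 3·263.9 = 791.7 Hz.
Second harmonic of the second: 2·396.5 = 793.0 Hz.
f_beat = |791.7 − 793.0| = 1.3 Hz.

1.3 Hz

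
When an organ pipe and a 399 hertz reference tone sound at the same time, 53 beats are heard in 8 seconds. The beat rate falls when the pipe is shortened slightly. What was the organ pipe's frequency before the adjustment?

392.375 Hz

Beat frequency = 53/8 = 6.625 Hz.
|f − 399| = 6.625, so the organ pipe was at either 392.375 Hz or 405.625 Hz.
A shorter pipe has a higher fundamental; the adjustment raises the organ pipe's frequency.
The beat rate fell, so the adjustment moved the organ pipe toward 399 Hz — it must have started below the reference.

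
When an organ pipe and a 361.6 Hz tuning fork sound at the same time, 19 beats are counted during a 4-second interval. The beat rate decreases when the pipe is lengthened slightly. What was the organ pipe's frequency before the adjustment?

Beat frequency = 19/4 = 4.75 Hz.
|f − 361.6| = 4.75, so the organ pipe was at either 356.85 Hz or 366.35 Hz.
A longer pipe has a lower fundamental; the adjustment lowers the organ pipe's frequency.
The beat rate fell, so the adjustment moved the organ pipe toward 361.6 Hz — it must have started above the reference.

366.35 Hz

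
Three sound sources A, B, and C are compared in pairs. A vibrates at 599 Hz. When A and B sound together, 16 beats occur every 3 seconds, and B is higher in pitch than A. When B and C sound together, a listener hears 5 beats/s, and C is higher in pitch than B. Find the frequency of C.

609.3333 Hz

A–B: Beat frequency = 16/3 = 5.3333 Hz.
B is above A, so f_B = 599 + 5.3333 = 604.3333 Hz.
C is above B, so f_C = 604.3333 + 5 = 609.3333 Hz.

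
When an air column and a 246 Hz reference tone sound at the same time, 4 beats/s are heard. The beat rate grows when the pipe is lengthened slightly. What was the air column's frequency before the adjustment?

|f − 246| = 4, so the air column was at either 242 Hz or 250 Hz.
A longer pipe has a lower fundamental; the adjustment lowers the air column's frequency.
The beat rate rose, so the adjustment moved the air column further from 246 Hz — it was already below the reference.

242 Hz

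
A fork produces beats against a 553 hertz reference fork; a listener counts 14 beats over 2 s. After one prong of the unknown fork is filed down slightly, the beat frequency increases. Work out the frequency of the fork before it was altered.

Beat frequency = 14/2 = 7 Hz.
|f − 553| = 7, so the fork was at either 546 Hz or 560 Hz.
Filing a prong removes mass and raises the fork's frequency; the adjustment raises the fork's frequency.
The beat rate rose, so the adjustment moved the fork further from 553 Hz — it was already above the reference.

560 Hz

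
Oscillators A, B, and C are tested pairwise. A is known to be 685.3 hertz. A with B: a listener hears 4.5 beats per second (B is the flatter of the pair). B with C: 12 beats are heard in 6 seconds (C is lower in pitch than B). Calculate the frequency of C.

B is below A, so f_B = 685.3 − 4.5 = 680.8 Hz.
B–C: Beat frequency = 12/6 = 2 Hz.
C is below B, so f_C = 680.8 − 2 = 678.8 Hz.

678.8 Hz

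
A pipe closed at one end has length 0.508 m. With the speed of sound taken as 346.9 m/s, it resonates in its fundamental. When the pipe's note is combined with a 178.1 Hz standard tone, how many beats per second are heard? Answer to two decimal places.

7.38 Hz

Closed pipe (odd harmonics): f_n = n·v/(4L) = 1·346.9/(4·0.508) = 170.7185 Hz.
f_beat = |170.7185 − 178.1| = 7.38 Hz.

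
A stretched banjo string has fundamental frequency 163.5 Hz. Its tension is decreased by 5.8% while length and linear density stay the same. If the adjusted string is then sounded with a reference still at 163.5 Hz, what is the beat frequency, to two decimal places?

4.81 Hz

For a string, f ∝ √T, so the new frequency is 163.5·√0.942 = 158.6877 Hz.
f_beat = |158.6877 − 163.5| = 4.81 Hz.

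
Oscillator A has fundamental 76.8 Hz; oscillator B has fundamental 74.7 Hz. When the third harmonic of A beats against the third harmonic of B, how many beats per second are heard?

6.3 Hz

Third harmonic of the first: 3·76.8 = 230.4 Hz.
Third harmonic of the second: 3·74.7 = 224.1 Hz.
f_beat = |230.4 − 224.1| = 6.3 Hz.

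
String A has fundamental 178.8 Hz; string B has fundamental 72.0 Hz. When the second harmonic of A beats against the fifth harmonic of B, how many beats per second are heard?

Second harmonic of the first: 2·178.8 = 357.6 Hz.
Fifth harmonic of the second: 5·72.0 = 360.0 Hz.
f_beat = |357.6 − 360.0| = 2.4 Hz.

2.4 Hz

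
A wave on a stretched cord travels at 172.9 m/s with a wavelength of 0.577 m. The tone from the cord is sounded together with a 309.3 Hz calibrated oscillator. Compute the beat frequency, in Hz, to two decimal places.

Source frequency f = v/λ = 172.9/0.577 = 299.6534 Hz.
f_beat = |299.6534 − 309.3| = 9.65 Hz.

9.65 Hz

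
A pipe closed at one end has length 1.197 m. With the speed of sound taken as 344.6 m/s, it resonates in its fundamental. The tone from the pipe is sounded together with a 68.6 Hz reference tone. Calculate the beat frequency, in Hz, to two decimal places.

Closed pipe (odd harmonics): f_n = n·v/(4L) = 1·344.6/(4·1.197) = 71.9716 Hz.
f_beat = |71.9716 − 68.6| = 3.37 Hz.

3.37 Hz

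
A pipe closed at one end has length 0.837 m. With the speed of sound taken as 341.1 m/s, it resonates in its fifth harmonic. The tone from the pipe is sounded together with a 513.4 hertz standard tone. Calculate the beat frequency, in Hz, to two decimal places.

Closed pipe (odd harmonics): f_n = n·v/(4L) = 5·341.1/(4·0.837) = 509.4086 Hz.
f_beat = |509.4086 − 513.4| = 3.99 Hz.

3.99 Hz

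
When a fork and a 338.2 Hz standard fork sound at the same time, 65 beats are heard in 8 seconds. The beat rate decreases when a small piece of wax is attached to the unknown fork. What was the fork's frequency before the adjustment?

346.325 Hz

Beat frequency = 65/8 = 8.125 Hz.
|f − 338.2| = 8.125, so the fork was at either 330.075 Hz or 346.325 Hz.
Loading a fork with wax lowers its frequency; the adjustment lowers the fork's frequency.
The beat rate fell, so the adjustment moved the fork toward 338.2 Hz — it must have started above the reference.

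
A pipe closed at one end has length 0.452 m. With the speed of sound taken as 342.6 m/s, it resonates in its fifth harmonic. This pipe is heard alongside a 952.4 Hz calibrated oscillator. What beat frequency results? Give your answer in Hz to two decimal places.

Closed pipe (odd harmonics): f_n = n·v/(4L) = 5·342.6/(4·0.452) = 947.4558 Hz.
f_beat = |947.4558 − 952.4| = 4.94 Hz.

4.94 Hz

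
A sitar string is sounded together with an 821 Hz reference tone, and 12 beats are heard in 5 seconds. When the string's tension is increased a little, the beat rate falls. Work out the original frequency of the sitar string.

818.6 Hz

Beat frequency = 12/5 = 2.4 Hz.
|f − 821| = 2.4, so the sitar string was at either 818.6 Hz or 823.4 Hz.
Higher tension means higher frequency; the adjustment raises the sitar string's frequency.
The beat rate fell, so the adjustment moved the sitar string toward 821 Hz — it must have started below the reference.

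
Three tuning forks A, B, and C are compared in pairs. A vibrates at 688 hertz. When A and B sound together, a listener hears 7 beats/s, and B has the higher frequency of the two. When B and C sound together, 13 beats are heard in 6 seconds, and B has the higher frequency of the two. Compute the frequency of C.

B is above A, so f_B = 688 + 7 = 695 Hz.
B–C: Beat frequency = 13/6 = 2.1667 Hz.
C is below B, so f_C = 695 − 2.1667 = 692.8333 Hz.

692.8333 Hz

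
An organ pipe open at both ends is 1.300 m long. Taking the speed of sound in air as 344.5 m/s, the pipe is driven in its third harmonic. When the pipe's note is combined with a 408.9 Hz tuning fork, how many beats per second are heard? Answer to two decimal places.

Open pipe: f_n = n·v/(2L) = 3·344.5/(2·1.300) = 397.5000 Hz.
f_beat = |397.5000 − 408.9| = 11.40 Hz.

11.40 Hz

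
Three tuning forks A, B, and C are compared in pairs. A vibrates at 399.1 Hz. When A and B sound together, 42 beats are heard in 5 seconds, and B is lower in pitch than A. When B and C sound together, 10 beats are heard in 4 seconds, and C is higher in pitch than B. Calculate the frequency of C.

393.2 Hz

A–B: Beat frequency = 42/5 = 8.4 Hz.
B is below A, so f_B = 399.1 − 8.4 = 390.7 Hz.
B–C: Beat frequency = 10/4 = 2.5 Hz.
C is above B, so f_C = 390.7 + 2.5 = 393.2 Hz.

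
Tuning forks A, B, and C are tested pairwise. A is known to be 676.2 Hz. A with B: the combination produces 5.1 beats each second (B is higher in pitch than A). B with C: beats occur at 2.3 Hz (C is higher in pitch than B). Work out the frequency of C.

B is above A, so f_B = 676.2 + 5.1 = 681.3 Hz.
C is above B, so f_C = 681.3 + 2.3 = 683.6 Hz.

683.6 Hz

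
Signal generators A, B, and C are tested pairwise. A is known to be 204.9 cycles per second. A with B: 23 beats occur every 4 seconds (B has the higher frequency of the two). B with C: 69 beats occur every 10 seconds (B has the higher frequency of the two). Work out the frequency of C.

A–B: Beat frequency = 23/4 = 5.75 Hz.
B is above A, so f_B = 204.9 + 5.75 = 210.65 Hz.
B–C: Beat frequency = 69/10 = 6.9 Hz.
C is below B, so f_C = 210.65 − 6.9 = 203.75 Hz.

203.75 Hz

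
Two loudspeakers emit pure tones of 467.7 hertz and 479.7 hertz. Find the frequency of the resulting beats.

The beat frequency equals the magnitude of the frequency difference.
|467.7 − 479.7| = 12 Hz.

12 Hz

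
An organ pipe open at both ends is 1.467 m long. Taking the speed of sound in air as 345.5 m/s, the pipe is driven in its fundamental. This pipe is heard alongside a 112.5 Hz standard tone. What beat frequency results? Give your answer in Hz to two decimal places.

Open pipe: f_n = n·v/(2L) = 1·345.5/(2·1.467) = 117.7573 Hz.
f_beat = |117.7573 − 112.5| = 5.26 Hz.

5.26 Hz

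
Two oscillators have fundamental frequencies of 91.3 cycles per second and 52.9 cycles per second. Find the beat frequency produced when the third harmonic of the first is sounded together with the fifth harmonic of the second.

Third harmonic of the first: 3·91.3 = 273.9 Hz.
Fifth harmonic of the second: 5·52.9 = 264.5 Hz.
f_beat = |273.9 − 264.5| = 9.4 Hz.

9.4 Hz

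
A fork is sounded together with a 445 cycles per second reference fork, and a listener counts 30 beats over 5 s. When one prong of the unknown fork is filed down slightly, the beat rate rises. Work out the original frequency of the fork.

451 Hz

Beat frequency = 30/5 = 6 Hz.
|f − 445| = 6, so the fork was at either 439 Hz or 451 Hz.
Filing a prong removes mass and raises the fork's frequency; the adjustment raises the fork's frequency.
The beat rate rose, so the adjustment moved the fork further from 445 Hz — it was already above the reference.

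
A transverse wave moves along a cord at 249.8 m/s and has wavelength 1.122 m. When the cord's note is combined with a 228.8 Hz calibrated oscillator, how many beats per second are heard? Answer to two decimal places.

Source frequency f = v/λ = 249.8/1.122 = 222.6381 Hz.
f_beat = |222.6381 − 228.8| = 6.16 Hz.

6.16 Hz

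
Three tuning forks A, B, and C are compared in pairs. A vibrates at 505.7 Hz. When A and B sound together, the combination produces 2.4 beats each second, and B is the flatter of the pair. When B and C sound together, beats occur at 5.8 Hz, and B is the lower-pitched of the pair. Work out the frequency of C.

509.1 Hz

B is below A, so f_B = 505.7 − 2.4 = 503.3 Hz.
C is above B, so f_C = 503.3 + 5.8 = 509.1 Hz.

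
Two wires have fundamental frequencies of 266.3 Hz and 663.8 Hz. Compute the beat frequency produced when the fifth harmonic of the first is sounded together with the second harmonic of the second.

Fifth harmonic of the first: 5·266.3 = 1331.5 Hz.
Second harmonic of the second: 2·663.8 = 1327.6 Hz.
f_beat = |1331.5 − 1327.6| = 3.9 Hz.

3.9 Hz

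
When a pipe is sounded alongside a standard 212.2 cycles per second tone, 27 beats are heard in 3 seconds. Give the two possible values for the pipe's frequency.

Beat frequency = 27/3 = 9 Hz.
|f − 212.2| = 9, so f = 212.2 ± 9.

203.2 Hz or 221.2 Hz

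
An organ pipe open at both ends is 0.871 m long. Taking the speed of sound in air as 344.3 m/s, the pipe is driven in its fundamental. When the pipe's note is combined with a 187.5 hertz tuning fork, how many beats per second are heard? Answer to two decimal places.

Open pipe: f_n = n·v/(2L) = 1·344.3/(2·0.871) = 197.6464 Hz.
f_beat = |197.6464 − 187.5| = 10.15 Hz.

10.15 Hz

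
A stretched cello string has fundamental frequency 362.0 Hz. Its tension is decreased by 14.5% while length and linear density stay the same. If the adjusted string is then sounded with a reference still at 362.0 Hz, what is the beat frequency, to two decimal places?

For a string, f ∝ √T, so the new frequency is 362.0·√0.855 = 334.7277 Hz.
f_beat = |334.7277 − 362.0| = 27.27 Hz.

27.27 Hz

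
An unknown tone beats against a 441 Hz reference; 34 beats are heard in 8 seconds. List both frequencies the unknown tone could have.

Beat frequency = 34/8 = 4.25 Hz.
|f − 441| = 4.25, so f = 441 ± 4.25.

436.75 Hz or 445.25 Hz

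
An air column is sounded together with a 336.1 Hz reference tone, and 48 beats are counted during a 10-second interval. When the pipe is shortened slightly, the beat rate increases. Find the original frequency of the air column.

340.9 Hz

Beat frequency = 48/10 = 4.8 Hz.
|f − 336.1| = 4.8, so the air column was at either 331.3 Hz or 340.9 Hz.
A shorter pipe has a higher fundamental; the adjustment raises the air column's frequency.
The beat rate rose, so the adjustment moved the air column further from 336.1 Hz — it was already above the reference.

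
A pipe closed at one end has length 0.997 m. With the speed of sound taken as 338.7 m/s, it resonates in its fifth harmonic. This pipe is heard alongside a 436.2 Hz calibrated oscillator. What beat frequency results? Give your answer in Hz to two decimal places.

Closed pipe (odd harmonics): f_n = n·v/(4L) = 5·338.7/(4·0.997) = 424.6489 Hz.
f_beat = |424.6489 − 436.2| = 11.55 Hz.

11.55 Hz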